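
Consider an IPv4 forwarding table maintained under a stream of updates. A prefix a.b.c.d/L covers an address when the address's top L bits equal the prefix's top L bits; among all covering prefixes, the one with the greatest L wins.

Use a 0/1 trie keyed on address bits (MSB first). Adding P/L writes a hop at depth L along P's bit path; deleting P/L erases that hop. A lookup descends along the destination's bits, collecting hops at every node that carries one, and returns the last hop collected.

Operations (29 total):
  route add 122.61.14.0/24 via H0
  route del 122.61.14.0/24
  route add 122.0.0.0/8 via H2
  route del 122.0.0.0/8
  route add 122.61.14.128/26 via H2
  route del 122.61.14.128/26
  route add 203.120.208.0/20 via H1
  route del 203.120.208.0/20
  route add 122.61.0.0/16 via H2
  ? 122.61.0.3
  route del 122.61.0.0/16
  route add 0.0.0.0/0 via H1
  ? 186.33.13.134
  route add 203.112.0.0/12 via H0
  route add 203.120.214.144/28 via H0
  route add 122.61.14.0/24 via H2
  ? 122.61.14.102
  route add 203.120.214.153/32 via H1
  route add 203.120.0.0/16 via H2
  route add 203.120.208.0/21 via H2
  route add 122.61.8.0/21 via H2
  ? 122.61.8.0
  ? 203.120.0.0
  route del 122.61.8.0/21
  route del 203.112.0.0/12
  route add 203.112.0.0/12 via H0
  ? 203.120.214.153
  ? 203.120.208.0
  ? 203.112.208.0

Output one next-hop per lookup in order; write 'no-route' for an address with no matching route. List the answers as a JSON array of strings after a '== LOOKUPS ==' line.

Trace:
  add 122.61.14.0/24 -> H0 at depth 24
  - 122.61.14.0/24 clear@24
  add 122.0.0.0/8 -> H2 at depth 8
  - 122.0.0.0/8 clear@8
  add 122.61.14.128/26 -> H2 at depth 26
  - 122.61.14.128/26 clear@26
  add 203.120.208.0/20 -> H1 at depth 20
  - 203.120.208.0/20 clear@20
  add 122.61.0.0/16 -> H2 at depth 16
  lookup 122.61.0.3: bits 01111010001111010000 walk d0:-→d1:-→d2:-→d3:-→d4:-→d5:-→d6:-→d7:-→d8:-→d9:-→d10:-→d11:-→d12:-→d13:-→d14:-→d15:-→d16:H2→d17:-→d18:-→d19:-→d20:- -> H2
  - 122.61.0.0/16 clear@16
  add 0.0.0.0/0 -> H1 at depth 0
  lookup 186.33.13.134: bits 1 walk d0:H1→d1:- -> H1
  add 203.112.0.0/12 -> H0 at depth 12
  add 203.120.214.144/28 -> H0 at depth 28
  add 122.61.14.0/24 -> H2 at depth 24
  lookup 122.61.14.102: bits 011110100011110100001110 walk d0:H1→d1:-→d2:-→d3:-→d4:-→d5:-→d6:-→d7:-→d8:-→d9:-→d10:-→d11:-→d12:-→d13:-→d14:-→d15:-→d16:-→d17:-→d18:-→d19:-→d20:-→d21:-→d22:-→d23:-→d24:H2 -> H2
  add 203.120.214.153/32 -> H1 at depth 32
  add 203.120.0.0/16 -> H2 at depth 16
  add 203.120.208.0/21 -> H2 at depth 21
  add 122.61.8.0/21 -> H2 at depth 21
  lookup 122.61.8.0: bits 011110100011110100001 walk d0:H1→d1:-→d2:-→d3:-→d4:-→d5:-→d6:-→d7:-→d8:-→d9:-→d10:-→d11:-→d12:-→d13:-→d14:-→d15:-→d16:-→d17:-→d18:-→d19:-→d20:-→d21:H2 -> H2
  lookup 203.120.0.0: bits 1100101101111000 walk d0:H1→d1:-→d2:-→d3:-→d4:-→d5:-→d6:-→d7:-→d8:-→d9:-→d10:-→d11:-→d12:H0→d13:-→d14:-→d15:-→d16:H2 -> H2
  - 122.61.8.0/21 clear@21
  - 203.112.0.0/12 clear@12
  add 203.112.0.0/12 -> H0 at depth 12
  lookup 203.120.214.153: bits 11001011011110001101011010011001 walk d0:H1→d1:-→d2:-→d3:-→d4:-→d5:-→d6:-→d7:-→d8:-→d9:-→d10:-→d11:-→d12:H0→d13:-→d14:-→d15:-→d16:H2→d17:-→d18:-→d19:-→d20:-→d21:H2→d22:-→d23:-→d24:-→d25:-→d26:-→d27:-→d28:H0→d29:-→d30:-→d31:-→d32:H1 -> H1
  lookup 203.120.208.0: bits 110010110111100011010 walk d0:H1→d1:-→d2:-→d3:-→d4:-→d5:-→d6:-→d7:-→d8:-→d9:-→d10:-→d11:-→d12:H0→d13:-→d14:-→d15:-→d16:H2→d17:-→d18:-→d19:-→d20:-→d21:H2 -> H2
  lookup 203.112.208.0: bits 110010110111 walk d0:H1→d1:-→d2:-→d3:-→d4:-→d5:-→d6:-→d7:-→d8:-→d9:-→d10:-→d11:-→d12:H0 -> H0

== LOOKUPS ==
["H2","H1","H2","H2","H2","H1","H2","H0"]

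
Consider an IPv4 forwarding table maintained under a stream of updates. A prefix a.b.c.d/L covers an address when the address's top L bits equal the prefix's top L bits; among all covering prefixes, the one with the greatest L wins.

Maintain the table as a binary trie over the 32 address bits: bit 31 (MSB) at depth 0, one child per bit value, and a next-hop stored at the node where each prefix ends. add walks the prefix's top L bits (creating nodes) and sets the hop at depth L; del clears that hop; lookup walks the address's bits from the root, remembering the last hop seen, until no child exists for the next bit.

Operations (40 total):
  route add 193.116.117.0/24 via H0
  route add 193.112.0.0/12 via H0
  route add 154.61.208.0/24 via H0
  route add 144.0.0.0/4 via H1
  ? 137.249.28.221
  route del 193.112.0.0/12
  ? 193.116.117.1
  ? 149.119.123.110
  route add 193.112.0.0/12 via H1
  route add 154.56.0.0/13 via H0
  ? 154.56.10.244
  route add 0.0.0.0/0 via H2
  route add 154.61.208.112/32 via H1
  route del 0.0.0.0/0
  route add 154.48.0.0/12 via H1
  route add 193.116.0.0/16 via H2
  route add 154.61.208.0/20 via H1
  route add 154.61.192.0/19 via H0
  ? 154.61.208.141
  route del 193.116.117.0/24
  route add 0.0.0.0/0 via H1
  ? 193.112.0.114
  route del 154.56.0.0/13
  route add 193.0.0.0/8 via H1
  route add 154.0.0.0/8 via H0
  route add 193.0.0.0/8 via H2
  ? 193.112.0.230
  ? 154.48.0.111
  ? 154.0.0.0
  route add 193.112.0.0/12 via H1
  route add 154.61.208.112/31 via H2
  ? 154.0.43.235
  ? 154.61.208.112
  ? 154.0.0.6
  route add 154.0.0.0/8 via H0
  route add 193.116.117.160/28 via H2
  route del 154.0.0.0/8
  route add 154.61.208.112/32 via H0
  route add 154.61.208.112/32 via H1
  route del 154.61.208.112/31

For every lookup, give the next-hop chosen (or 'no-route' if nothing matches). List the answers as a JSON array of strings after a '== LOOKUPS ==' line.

Apply in order:
  add 193.116.117.0/24 -> H0 at depth 24
  add 193.112.0.0/12 -> H0 at depth 12
  add 154.61.208.0/24 -> H0 at depth 24
  add 144.0.0.0/4 -> H1 at depth 4
  Q 137.249.28.221: descend 100 ; hops seen [∅] ; pick no-route
  - 193.112.0.0/12 clear@12
  Q 193.116.117.1: descend 110000010111010001110101 ; hops seen [H0] ; pick H0
  Q 149.119.123.110: descend 1001 ; hops seen [H1] ; pick H1
  add 193.112.0.0/12 -> H1 at depth 12
  add 154.56.0.0/13 -> H0 at depth 13
  Q 154.56.10.244: descend 1001101000111 ; hops seen [H1,H0] ; pick H0
  add 0.0.0.0/0 -> H2 at depth 0
  add 154.61.208.112/32 -> H1 at depth 32
  - 0.0.0.0/0 clear@0
  add 154.48.0.0/12 -> H1 at depth 12
  add 193.116.0.0/16 -> H2 at depth 16
  add 154.61.208.0/20 -> H1 at depth 20
  add 154.61.192.0/19 -> H0 at depth 19
  Q 154.61.208.141: descend 100110100011110111010000 ; hops seen [H1,H1,H0,H0,H1,H0] ; pick H0
  - 193.116.117.0/24 clear@24
  add 0.0.0.0/0 -> H1 at depth 0
  Q 193.112.0.114: descend 1100000101110 ; hops seen [H1,H1] ; pick H1
  - 154.56.0.0/13 clear@13
  add 193.0.0.0/8 -> H1 at depth 8
  add 154.0.0.0/8 -> H0 at depth 8
  add 193.0.0.0/8 -> H2 at depth 8
  Q 193.112.0.230: descend 1100000101110 ; hops seen [H1,H2,H1] ; pick H1
  Q 154.48.0.111: descend 100110100011 ; hops seen [H1,H1,H0,H1] ; pick H1
  Q 154.0.0.0: descend 1001101000 ; hops seen [H1,H1,H0] ; pick H0
  add 193.112.0.0/12 -> H1 at depth 12
  add 154.61.208.112/31 -> H2 at depth 31
  Q 154.0.43.235: descend 1001101000 ; hops seen [H1,H1,H0] ; pick H0
  Q 154.61.208.112: descend 10011010001111011101000001110000 ; hops seen [H1,H1,H0,H1,H0,H1,H0,H2,H1] ; pick H1
  Q 154.0.0.6: descend 1001101000 ; hops seen [H1,H1,H0] ; pick H0
  add 154.0.0.0/8 -> H0 at depth 8
  add 193.116.117.160/28 -> H2 at depth 28
  - 154.0.0.0/8 clear@8
  add 154.61.208.112/32 -> H0 at depth 32
  add 154.61.208.112/32 -> H1 at depth 32
  - 154.61.208.112/31 clear@31

== LOOKUPS ==
["no-route","H0","H1","H0","H0","H1","H1","H1","H0","H0","H1","H0"]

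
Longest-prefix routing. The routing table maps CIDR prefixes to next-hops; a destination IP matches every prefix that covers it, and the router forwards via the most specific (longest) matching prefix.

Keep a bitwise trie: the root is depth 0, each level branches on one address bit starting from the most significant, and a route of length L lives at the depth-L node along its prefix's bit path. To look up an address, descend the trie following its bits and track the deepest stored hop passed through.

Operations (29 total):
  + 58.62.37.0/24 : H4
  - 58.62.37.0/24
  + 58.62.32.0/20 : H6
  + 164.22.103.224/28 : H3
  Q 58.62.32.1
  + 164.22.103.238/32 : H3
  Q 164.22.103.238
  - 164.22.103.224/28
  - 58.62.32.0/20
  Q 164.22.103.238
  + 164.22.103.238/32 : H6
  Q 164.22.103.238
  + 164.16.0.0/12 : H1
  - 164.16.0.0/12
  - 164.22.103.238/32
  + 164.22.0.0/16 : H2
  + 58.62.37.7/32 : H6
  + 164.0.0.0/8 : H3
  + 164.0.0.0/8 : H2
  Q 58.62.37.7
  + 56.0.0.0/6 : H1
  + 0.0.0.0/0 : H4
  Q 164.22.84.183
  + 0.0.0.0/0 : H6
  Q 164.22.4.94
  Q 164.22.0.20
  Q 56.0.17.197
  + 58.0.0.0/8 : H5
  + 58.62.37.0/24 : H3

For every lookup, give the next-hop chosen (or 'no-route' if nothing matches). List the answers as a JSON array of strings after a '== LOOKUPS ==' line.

Process each operation:
  + 58.62.37.0/24 (H4) depth=24
  del 58.62.37.0/24 (clear depth 24)
  + 58.62.32.0/20 (H6) depth=20
  + 164.22.103.224/28 (H3) depth=28
  ? 58.62.32.1  path d0:-→d1:-→d2:-→d3:-→d4:-→d5:-→d6:-→d7:-→d8:-→d9:-→d10:-→d11:-→d12:-→d13:-→d14:-→d15:-→d16:-→d17:-→d18:-→d19:-→d20:H6→d21:-  best=H6
  + 164.22.103.238/32 (H3) depth=32
  ? 164.22.103.238  path d0:-→d1:-→d2:-→d3:-→d4:-→d5:-→d6:-→d7:-→d8:-→d9:-→d10:-→d11:-→d12:-→d13:-→d14:-→d15:-→d16:-→d17:-→d18:-→d19:-→d20:-→d21:-→d22:-→d23:-→d24:-→d25:-→d26:-→d27:-→d28:H3→d29:-→d30:-→d31:-→d32:H3  best=H3
  del 164.22.103.224/28 (clear depth 28)
  del 58.62.32.0/20 (clear depth 20)
  ? 164.22.103.238  path d0:-→d1:-→d2:-→d3:-→d4:-→d5:-→d6:-→d7:-→d8:-→d9:-→d10:-→d11:-→d12:-→d13:-→d14:-→d15:-→d16:-→d17:-→d18:-→d19:-→d20:-→d21:-→d22:-→d23:-→d24:-→d25:-→d26:-→d27:-→d28:-→d29:-→d30:-→d31:-→d32:H3  best=H3
  + 164.22.103.238/32 (H6) depth=32
  ? 164.22.103.238  path d0:-→d1:-→d2:-→d3:-→d4:-→d5:-→d6:-→d7:-→d8:-→d9:-→d10:-→d11:-→d12:-→d13:-→d14:-→d15:-→d16:-→d17:-→d18:-→d19:-→d20:-→d21:-→d22:-→d23:-→d24:-→d25:-→d26:-→d27:-→d28:-→d29:-→d30:-→d31:-→d32:H6  best=H6
  + 164.16.0.0/12 (H1) depth=12
  del 164.16.0.0/12 (clear depth 12)
  del 164.22.103.238/32 (clear depth 32)
  + 164.22.0.0/16 (H2) depth=16
  + 58.62.37.7/32 (H6) depth=32
  + 164.0.0.0/8 (H3) depth=8
  + 164.0.0.0/8 (H2) depth=8
  ? 58.62.37.7  path d0:-→d1:-→d2:-→d3:-→d4:-→d5:-→d6:-→d7:-→d8:-→d9:-→d10:-→d11:-→d12:-→d13:-→d14:-→d15:-→d16:-→d17:-→d18:-→d19:-→d20:-→d21:-→d22:-→d23:-→d24:-→d25:-→d26:-→d27:-→d28:-→d29:-→d30:-→d31:-→d32:H6  best=H6
  + 56.0.0.0/6 (H1) depth=6
  + 0.0.0.0/0 (H4) depth=0
  ? 164.22.84.183  path d0:H4→d1:-→d2:-→d3:-→d4:-→d5:-→d6:-→d7:-→d8:H2→d9:-→d10:-→d11:-→d12:-→d13:-→d14:-→d15:-→d16:H2→d17:-→d18:-  best=H2
  + 0.0.0.0/0 (H6) depth=0
  ? 164.22.4.94  path d0:H6→d1:-→d2:-→d3:-→d4:-→d5:-→d6:-→d7:-→d8:H2→d9:-→d10:-→d11:-→d12:-→d13:-→d14:-→d15:-→d16:H2→d17:-  best=H2
  ? 164.22.0.20  path d0:H6→d1:-→d2:-→d3:-→d4:-→d5:-→d6:-→d7:-→d8:H2→d9:-→d10:-→d11:-→d12:-→d13:-→d14:-→d15:-→d16:H2→d17:-  best=H2
  ? 56.0.17.197  path d0:H6→d1:-→d2:-→d3:-→d4:-→d5:-→d6:H1  best=H1
  + 58.0.0.0/8 (H5) depth=8
  + 58.62.37.0/24 (H3) depth=24

== LOOKUPS ==
["H6","H3","H3","H6","H6","H2","H2","H2","H1"]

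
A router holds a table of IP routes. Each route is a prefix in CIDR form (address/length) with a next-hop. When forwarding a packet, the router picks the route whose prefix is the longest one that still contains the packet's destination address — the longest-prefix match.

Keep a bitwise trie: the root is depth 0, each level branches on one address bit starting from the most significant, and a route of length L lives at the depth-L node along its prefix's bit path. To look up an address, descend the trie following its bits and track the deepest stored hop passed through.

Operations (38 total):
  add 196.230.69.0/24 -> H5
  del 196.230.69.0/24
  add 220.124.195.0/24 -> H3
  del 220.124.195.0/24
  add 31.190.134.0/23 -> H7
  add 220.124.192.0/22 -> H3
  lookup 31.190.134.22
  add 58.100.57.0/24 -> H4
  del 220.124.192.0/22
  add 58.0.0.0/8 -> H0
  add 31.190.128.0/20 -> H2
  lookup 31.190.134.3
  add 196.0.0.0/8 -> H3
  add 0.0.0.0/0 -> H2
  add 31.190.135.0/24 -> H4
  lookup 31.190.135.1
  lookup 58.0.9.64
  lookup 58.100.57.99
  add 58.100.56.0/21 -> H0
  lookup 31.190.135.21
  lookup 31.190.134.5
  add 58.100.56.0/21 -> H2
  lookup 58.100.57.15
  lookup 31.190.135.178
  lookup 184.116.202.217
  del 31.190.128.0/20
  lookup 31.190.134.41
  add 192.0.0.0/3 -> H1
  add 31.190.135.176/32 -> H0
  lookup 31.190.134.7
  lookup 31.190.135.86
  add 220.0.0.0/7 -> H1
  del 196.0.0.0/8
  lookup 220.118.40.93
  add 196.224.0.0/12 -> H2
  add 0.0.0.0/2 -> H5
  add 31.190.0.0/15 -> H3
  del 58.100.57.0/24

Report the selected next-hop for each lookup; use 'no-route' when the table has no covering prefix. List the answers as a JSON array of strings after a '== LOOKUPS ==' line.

Apply in order:
  add 196.230.69.0/24 -> H5 at depth 24
  del 196.230.69.0/24 (clear depth 24)
  add 220.124.195.0/24 -> H3 at depth 24
  del 220.124.195.0/24 (clear depth 24)
  add 31.190.134.0/23 -> H7 at depth 23
  add 220.124.192.0/22 -> H3 at depth 22
  Q 31.190.134.22: descend 00011111101111101000011 ; hops seen [H7] ; pick H7
  add 58.100.57.0/24 -> H4 at depth 24
  del 220.124.192.0/22 (clear depth 22)
  add 58.0.0.0/8 -> H0 at depth 8
  add 31.190.128.0/20 -> H2 at depth 20
  Q 31.190.134.3: descend 00011111101111101000011 ; hops seen [H2,H7] ; pick H7
  add 196.0.0.0/8 -> H3 at depth 8
  add 0.0.0.0/0 -> H2 at depth 0
  add 31.190.135.0/24 -> H4 at depth 24
  Q 31.190.135.1: descend 000111111011111010000111 ; hops seen [H2,H2,H7,H4] ; pick H4
  Q 58.0.9.64: descend 001110100 ; hops seen [H2,H0] ; pick H0
  Q 58.100.57.99: descend 001110100110010000111001 ; hops seen [H2,H0,H4] ; pick H4
  add 58.100.56.0/21 -> H0 at depth 21
  Q 31.190.135.21: descend 000111111011111010000111 ; hops seen [H2,H2,H7,H4] ; pick H4
  Q 31.190.134.5: descend 00011111101111101000011 ; hops seen [H2,H2,H7] ; pick H7
  add 58.100.56.0/21 -> H2 at depth 21
  Q 58.100.57.15: descend 001110100110010000111001 ; hops seen [H2,H0,H2,H4] ; pick H4
  Q 31.190.135.178: descend 000111111011111010000111 ; hops seen [H2,H2,H7,H4] ; pick H4
  Q 184.116.202.217: descend 1 ; hops seen [H2] ; pick H2
  del 31.190.128.0/20 (clear depth 20)
  Q 31.190.134.41: descend 00011111101111101000011 ; hops seen [H2,H7] ; pick H7
  add 192.0.0.0/3 -> H1 at depth 3
  add 31.190.135.176/32 -> H0 at depth 32
  Q 31.190.134.7: descend 00011111101111101000011 ; hops seen [H2,H7] ; pick H7
  Q 31.190.135.86: descend 000111111011111010000111 ; hops seen [H2,H7,H4] ; pick H4
  add 220.0.0.0/7 -> H1 at depth 7
  del 196.0.0.0/8 (clear depth 8)
  Q 220.118.40.93: descend 110111000111 ; hops seen [H2,H1,H1] ; pick H1
  add 196.224.0.0/12 -> H2 at depth 12
  add 0.0.0.0/2 -> H5 at depth 2
  add 31.190.0.0/15 -> H3 at depth 15
  del 58.100.57.0/24 (clear depth 24)

== LOOKUPS ==
["H7","H7","H4","H0","H4","H4","H7","H4","H4","H2","H7","H7","H4","H1"]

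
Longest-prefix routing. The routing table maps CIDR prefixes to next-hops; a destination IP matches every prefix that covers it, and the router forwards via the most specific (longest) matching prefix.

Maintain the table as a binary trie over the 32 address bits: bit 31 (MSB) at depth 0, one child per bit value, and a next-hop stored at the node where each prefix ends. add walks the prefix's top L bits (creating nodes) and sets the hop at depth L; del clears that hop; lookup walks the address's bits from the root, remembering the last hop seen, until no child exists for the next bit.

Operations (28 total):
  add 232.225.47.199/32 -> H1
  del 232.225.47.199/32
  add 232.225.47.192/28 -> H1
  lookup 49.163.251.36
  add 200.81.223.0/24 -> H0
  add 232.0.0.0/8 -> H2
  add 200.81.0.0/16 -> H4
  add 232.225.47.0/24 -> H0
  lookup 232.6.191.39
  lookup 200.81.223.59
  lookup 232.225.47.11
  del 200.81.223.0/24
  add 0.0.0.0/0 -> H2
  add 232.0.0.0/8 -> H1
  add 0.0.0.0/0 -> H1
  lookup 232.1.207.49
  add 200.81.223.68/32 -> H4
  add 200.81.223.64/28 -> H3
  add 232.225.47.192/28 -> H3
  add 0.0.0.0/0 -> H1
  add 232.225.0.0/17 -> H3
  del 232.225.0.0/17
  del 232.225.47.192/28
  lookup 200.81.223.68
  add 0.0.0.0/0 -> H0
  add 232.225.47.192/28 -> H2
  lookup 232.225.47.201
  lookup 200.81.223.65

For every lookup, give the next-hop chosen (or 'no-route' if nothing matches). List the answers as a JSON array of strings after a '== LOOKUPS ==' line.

Process each operation:
  add 232.225.47.199/32 -> H1 at depth 32
  - 232.225.47.199/32 clear@32
  add 232.225.47.192/28 -> H1 at depth 28
  Q 49.163.251.36: descend ε ; hops seen [∅] ; pick no-route
  add 200.81.223.0/24 -> H0 at depth 24
  add 232.0.0.0/8 -> H2 at depth 8
  add 200.81.0.0/16 -> H4 at depth 16
  add 232.225.47.0/24 -> H0 at depth 24
  Q 232.6.191.39: descend 11101000 ; hops seen [H2] ; pick H2
  Q 200.81.223.59: descend 110010000101000111011111 ; hops seen [H4,H0] ; pick H0
  Q 232.225.47.11: descend 111010001110000100101111 ; hops seen [H2,H0] ; pick H0
  - 200.81.223.0/24 clear@24
  add 0.0.0.0/0 -> H2 at depth 0
  add 232.0.0.0/8 -> H1 at depth 8
  add 0.0.0.0/0 -> H1 at depth 0
  Q 232.1.207.49: descend 11101000 ; hops seen [H1,H1] ; pick H1
  add 200.81.223.68/32 -> H4 at depth 32
  add 200.81.223.64/28 -> H3 at depth 28
  add 232.225.47.192/28 -> H3 at depth 28
  add 0.0.0.0/0 -> H1 at depth 0
  add 232.225.0.0/17 -> H3 at depth 17
  - 232.225.0.0/17 clear@17
  - 232.225.47.192/28 clear@28
  Q 200.81.223.68: descend 11001000010100011101111101000100 ; hops seen [H1,H4,H3,H4] ; pick H4
  add 0.0.0.0/0 -> H0 at depth 0
  add 232.225.47.192/28 -> H2 at depth 28
  Q 232.225.47.201: descend 1110100011100001001011111100 ; hops seen [H0,H1,H0,H2] ; pick H2
  Q 200.81.223.65: descend 11001000010100011101111101000 ; hops seen [H0,H4,H3] ; pick H3

== LOOKUPS ==
["no-route","H2","H0","H0","H1","H4","H2","H3"]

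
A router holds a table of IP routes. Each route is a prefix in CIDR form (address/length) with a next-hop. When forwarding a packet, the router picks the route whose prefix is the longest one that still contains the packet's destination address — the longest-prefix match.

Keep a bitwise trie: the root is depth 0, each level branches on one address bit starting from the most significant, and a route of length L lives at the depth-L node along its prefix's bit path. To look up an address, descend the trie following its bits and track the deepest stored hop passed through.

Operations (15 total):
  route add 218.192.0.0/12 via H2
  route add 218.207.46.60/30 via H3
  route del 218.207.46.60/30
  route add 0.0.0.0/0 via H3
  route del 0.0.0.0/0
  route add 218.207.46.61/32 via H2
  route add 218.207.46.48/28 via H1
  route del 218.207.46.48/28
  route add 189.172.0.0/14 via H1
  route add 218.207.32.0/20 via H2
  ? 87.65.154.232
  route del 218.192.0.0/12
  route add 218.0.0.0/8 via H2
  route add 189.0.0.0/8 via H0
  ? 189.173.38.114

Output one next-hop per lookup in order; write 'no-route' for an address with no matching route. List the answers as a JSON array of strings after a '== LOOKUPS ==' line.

Apply in order:
  add 218.192.0.0/12 -> H2 at depth 12
  add 218.207.46.60/30 -> H3 at depth 30
  - 218.207.46.60/30 clear@30
  add 0.0.0.0/0 -> H3 at depth 0
  - 0.0.0.0/0 clear@0
  add 218.207.46.61/32 -> H2 at depth 32
  add 218.207.46.48/28 -> H1 at depth 28
  - 218.207.46.48/28 clear@28
  add 189.172.0.0/14 -> H1 at depth 14
  add 218.207.32.0/20 -> H2 at depth 20
  Q 87.65.154.232: descend ε ; hops seen [∅] ; pick no-route
  - 218.192.0.0/12 clear@12
  add 218.0.0.0/8 -> H2 at depth 8
  add 189.0.0.0/8 -> H0 at depth 8
  Q 189.173.38.114: descend 10111101101011 ; hops seen [H0,H1] ; pick H1

== LOOKUPS ==
["no-route","H1"]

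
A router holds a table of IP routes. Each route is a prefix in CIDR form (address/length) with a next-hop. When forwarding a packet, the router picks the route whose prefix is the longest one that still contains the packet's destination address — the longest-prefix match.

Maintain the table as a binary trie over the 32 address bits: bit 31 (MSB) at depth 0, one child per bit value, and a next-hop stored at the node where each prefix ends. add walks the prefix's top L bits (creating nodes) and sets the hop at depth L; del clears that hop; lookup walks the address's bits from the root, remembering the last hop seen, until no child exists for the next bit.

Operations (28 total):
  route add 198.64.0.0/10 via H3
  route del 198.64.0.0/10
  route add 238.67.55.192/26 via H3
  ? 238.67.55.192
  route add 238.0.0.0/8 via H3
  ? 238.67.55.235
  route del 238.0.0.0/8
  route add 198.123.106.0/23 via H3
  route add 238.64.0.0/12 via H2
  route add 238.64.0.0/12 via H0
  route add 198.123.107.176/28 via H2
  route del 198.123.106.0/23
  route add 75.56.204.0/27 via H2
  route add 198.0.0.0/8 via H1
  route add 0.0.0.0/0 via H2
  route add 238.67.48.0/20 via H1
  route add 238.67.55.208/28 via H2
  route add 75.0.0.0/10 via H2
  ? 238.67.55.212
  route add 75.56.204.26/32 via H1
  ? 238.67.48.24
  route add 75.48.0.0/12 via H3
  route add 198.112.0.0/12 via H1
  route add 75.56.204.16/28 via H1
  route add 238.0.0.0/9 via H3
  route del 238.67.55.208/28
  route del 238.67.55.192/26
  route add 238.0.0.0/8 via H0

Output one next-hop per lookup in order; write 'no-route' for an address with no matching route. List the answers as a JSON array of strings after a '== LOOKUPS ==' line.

Apply in order:
  + 198.64.0.0/10 (H3) depth=10
  del 198.64.0.0/10 (clear depth 10)
  + 238.67.55.192/26 (H3) depth=26
  Q 238.67.55.192: descend 11101110010000110011011111 ; hops seen [H3] ; pick H3
  + 238.0.0.0/8 (H3) depth=8
  Q 238.67.55.235: descend 11101110010000110011011111 ; hops seen [H3,H3] ; pick H3
  del 238.0.0.0/8 (clear depth 8)
  + 198.123.106.0/23 (H3) depth=23
  + 238.64.0.0/12 (H2) depth=12
  + 238.64.0.0/12 (H0) depth=12
  + 198.123.107.176/28 (H2) depth=28
  del 198.123.106.0/23 (clear depth 23)
  + 75.56.204.0/27 (H2) depth=27
  + 198.0.0.0/8 (H1) depth=8
  + 0.0.0.0/0 (H2) depth=0
  + 238.67.48.0/20 (H1) depth=20
  + 238.67.55.208/28 (H2) depth=28
  + 75.0.0.0/10 (H2) depth=10
  Q 238.67.55.212: descend 1110111001000011001101111101 ; hops seen [H2,H0,H1,H3,H2] ; pick H2
  + 75.56.204.26/32 (H1) depth=32
  Q 238.67.48.24: descend 111011100100001100110 ; hops seen [H2,H0,H1] ; pick H1
  + 75.48.0.0/12 (H3) depth=12
  + 198.112.0.0/12 (H1) depth=12
  + 75.56.204.16/28 (H1) depth=28
  + 238.0.0.0/9 (H3) depth=9
  del 238.67.55.208/28 (clear depth 28)
  del 238.67.55.192/26 (clear depth 26)
  + 238.0.0.0/8 (H0) depth=8

== LOOKUPS ==
["H3","H3","H2","H1"]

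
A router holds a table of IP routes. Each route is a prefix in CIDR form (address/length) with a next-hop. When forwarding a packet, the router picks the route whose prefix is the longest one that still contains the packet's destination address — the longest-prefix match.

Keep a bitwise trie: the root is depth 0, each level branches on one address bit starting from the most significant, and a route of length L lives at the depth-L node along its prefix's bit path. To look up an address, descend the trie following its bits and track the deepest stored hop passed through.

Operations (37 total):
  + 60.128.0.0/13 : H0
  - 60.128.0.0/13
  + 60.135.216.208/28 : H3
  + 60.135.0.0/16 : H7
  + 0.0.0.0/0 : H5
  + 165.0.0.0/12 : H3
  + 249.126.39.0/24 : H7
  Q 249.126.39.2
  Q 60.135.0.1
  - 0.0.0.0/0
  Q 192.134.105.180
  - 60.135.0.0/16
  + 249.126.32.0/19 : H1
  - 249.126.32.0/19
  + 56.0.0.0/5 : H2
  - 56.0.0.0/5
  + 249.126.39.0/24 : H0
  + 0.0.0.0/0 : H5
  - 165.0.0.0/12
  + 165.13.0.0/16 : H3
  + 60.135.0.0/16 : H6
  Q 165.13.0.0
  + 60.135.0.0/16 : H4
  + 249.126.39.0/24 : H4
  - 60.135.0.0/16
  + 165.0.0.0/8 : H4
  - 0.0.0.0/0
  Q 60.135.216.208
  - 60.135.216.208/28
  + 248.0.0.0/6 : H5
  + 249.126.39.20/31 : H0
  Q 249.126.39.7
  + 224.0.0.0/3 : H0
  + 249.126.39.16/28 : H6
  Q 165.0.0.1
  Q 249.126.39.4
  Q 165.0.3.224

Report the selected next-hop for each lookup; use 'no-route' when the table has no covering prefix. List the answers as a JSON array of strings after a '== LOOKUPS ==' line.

Apply in order:
  add 60.128.0.0/13 -> H0 at depth 13
  del 60.128.0.0/13 (clear depth 13)
  add 60.135.216.208/28 -> H3 at depth 28
  add 60.135.0.0/16 -> H7 at depth 16
  add 0.0.0.0/0 -> H5 at depth 0
  add 165.0.0.0/12 -> H3 at depth 12
  add 249.126.39.0/24 -> H7 at depth 24
  ? 249.126.39.2  path d0:H5→d1:-→d2:-→d3:-→d4:-→d5:-→d6:-→d7:-→d8:-→d9:-→d10:-→d11:-→d12:-→d13:-→d14:-→d15:-→d16:-→d17:-→d18:-→d19:-→d20:-→d21:-→d22:-→d23:-→d24:H7  best=H7
  ? 60.135.0.1  path d0:H5→d1:-→d2:-→d3:-→d4:-→d5:-→d6:-→d7:-→d8:-→d9:-→d10:-→d11:-→d12:-→d13:-→d14:-→d15:-→d16:H7  best=H7
  del 0.0.0.0/0 (clear depth 0)
  ? 192.134.105.180  path d0:-→d1:-→d2:-  best=no-route
  del 60.135.0.0/16 (clear depth 16)
  add 249.126.32.0/19 -> H1 at depth 19
  del 249.126.32.0/19 (clear depth 19)
  add 56.0.0.0/5 -> H2 at depth 5
  del 56.0.0.0/5 (clear depth 5)
  add 249.126.39.0/24 -> H0 at depth 24
  add 0.0.0.0/0 -> H5 at depth 0
  del 165.0.0.0/12 (clear depth 12)
  add 165.13.0.0/16 -> H3 at depth 16
  add 60.135.0.0/16 -> H6 at depth 16
  ? 165.13.0.0  path d0:H5→d1:-→d2:-→d3:-→d4:-→d5:-→d6:-→d7:-→d8:-→d9:-→d10:-→d11:-→d12:-→d13:-→d14:-→d15:-→d16:H3  best=H3
  add 60.135.0.0/16 -> H4 at depth 16
  add 249.126.39.0/24 -> H4 at depth 24
  del 60.135.0.0/16 (clear depth 16)
  add 165.0.0.0/8 -> H4 at depth 8
  del 0.0.0.0/0 (clear depth 0)
  ? 60.135.216.208  path d0:-→d1:-→d2:-→d3:-→d4:-→d5:-→d6:-→d7:-→d8:-→d9:-→d10:-→d11:-→d12:-→d13:-→d14:-→d15:-→d16:-→d17:-→d18:-→d19:-→d20:-→d21:-→d22:-→d23:-→d24:-→d25:-→d26:-→d27:-→d28:H3  best=H3
  del 60.135.216.208/28 (clear depth 28)
  add 248.0.0.0/6 -> H5 at depth 6
  add 249.126.39.20/31 -> H0 at depth 31
  ? 249.126.39.7  path d0:-→d1:-→d2:-→d3:-→d4:-→d5:-→d6:H5→d7:-→d8:-→d9:-→d10:-→d11:-→d12:-→d13:-→d14:-→d15:-→d16:-→d17:-→d18:-→d19:-→d20:-→d21:-→d22:-→d23:-→d24:H4→d25:-→d26:-→d27:-  best=H4
  add 224.0.0.0/3 -> H0 at depth 3
  add 249.126.39.16/28 -> H6 at depth 28
  ? 165.0.0.1  path d0:-→d1:-→d2:-→d3:-→d4:-→d5:-→d6:-→d7:-→d8:H4→d9:-→d10:-→d11:-→d12:-  best=H4
  ? 249.126.39.4  path d0:-→d1:-→d2:-→d3:H0→d4:-→d5:-→d6:H5→d7:-→d8:-→d9:-→d10:-→d11:-→d12:-→d13:-→d14:-→d15:-→d16:-→d17:-→d18:-→d19:-→d20:-→d21:-→d22:-→d23:-→d24:H4→d25:-→d26:-→d27:-  best=H4
  ? 165.0.3.224  path d0:-→d1:-→d2:-→d3:-→d4:-→d5:-→d6:-→d7:-→d8:H4→d9:-→d10:-→d11:-→d12:-  best=H4

== LOOKUPS ==
["H7","H7","no-route","H3","H3","H4","H4","H4","H4"]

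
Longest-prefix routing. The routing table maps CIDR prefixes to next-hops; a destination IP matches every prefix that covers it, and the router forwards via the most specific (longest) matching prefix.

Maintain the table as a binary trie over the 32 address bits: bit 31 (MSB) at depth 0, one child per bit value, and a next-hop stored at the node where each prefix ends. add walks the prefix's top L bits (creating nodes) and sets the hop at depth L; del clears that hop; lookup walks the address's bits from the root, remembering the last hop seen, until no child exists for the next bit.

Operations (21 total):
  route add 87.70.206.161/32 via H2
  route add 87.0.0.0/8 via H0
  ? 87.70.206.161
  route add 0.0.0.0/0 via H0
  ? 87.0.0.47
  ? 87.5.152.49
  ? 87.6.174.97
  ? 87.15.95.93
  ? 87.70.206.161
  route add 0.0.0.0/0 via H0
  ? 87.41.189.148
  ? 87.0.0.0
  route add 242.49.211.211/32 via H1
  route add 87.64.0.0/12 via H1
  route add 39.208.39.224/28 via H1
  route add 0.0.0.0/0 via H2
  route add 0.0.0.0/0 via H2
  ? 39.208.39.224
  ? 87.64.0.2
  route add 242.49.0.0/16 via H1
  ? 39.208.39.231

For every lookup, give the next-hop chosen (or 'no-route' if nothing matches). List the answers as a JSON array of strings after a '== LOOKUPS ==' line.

Trace:
  add 87.70.206.161/32 -> H2 at depth 32
  add 87.0.0.0/8 -> H0 at depth 8
  ? 87.70.206.161  path d0:-→d1:-→d2:-→d3:-→d4:-→d5:-→d6:-→d7:-→d8:H0→d9:-→d10:-→d11:-→d12:-→d13:-→d14:-→d15:-→d16:-→d17:-→d18:-→d19:-→d20:-→d21:-→d22:-→d23:-→d24:-→d25:-→d26:-→d27:-→d28:-→d29:-→d30:-→d31:-→d32:H2  best=H2
  add 0.0.0.0/0 -> H0 at depth 0
  ? 87.0.0.47  path d0:H0→d1:-→d2:-→d3:-→d4:-→d5:-→d6:-→d7:-→d8:H0→d9:-  best=H0
  ? 87.5.152.49  path d0:H0→d1:-→d2:-→d3:-→d4:-→d5:-→d6:-→d7:-→d8:H0→d9:-  best=H0
  ? 87.6.174.97  path d0:H0→d1:-→d2:-→d3:-→d4:-→d5:-→d6:-→d7:-→d8:H0→d9:-  best=H0
  ? 87.15.95.93  path d0:H0→d1:-→d2:-→d3:-→d4:-→d5:-→d6:-→d7:-→d8:H0→d9:-  best=H0
  ? 87.70.206.161  path d0:H0→d1:-→d2:-→d3:-→d4:-→d5:-→d6:-→d7:-→d8:H0→d9:-→d10:-→d11:-→d12:-→d13:-→d14:-→d15:-→d16:-→d17:-→d18:-→d19:-→d20:-→d21:-→d22:-→d23:-→d24:-→d25:-→d26:-→d27:-→d28:-→d29:-→d30:-→d31:-→d32:H2  best=H2
  add 0.0.0.0/0 -> H0 at depth 0
  ? 87.41.189.148  path d0:H0→d1:-→d2:-→d3:-→d4:-→d5:-→d6:-→d7:-→d8:H0→d9:-  best=H0
  ? 87.0.0.0  path d0:H0→d1:-→d2:-→d3:-→d4:-→d5:-→d6:-→d7:-→d8:H0→d9:-  best=H0
  add 242.49.211.211/32 -> H1 at depth 32
  add 87.64.0.0/12 -> H1 at depth 12
  add 39.208.39.224/28 -> H1 at depth 28
  add 0.0.0.0/0 -> H2 at depth 0
  add 0.0.0.0/0 -> H2 at depth 0
  ? 39.208.39.224  path d0:H2→d1:-→d2:-→d3:-→d4:-→d5:-→d6:-→d7:-→d8:-→d9:-→d10:-→d11:-→d12:-→d13:-→d14:-→d15:-→d16:-→d17:-→d18:-→d19:-→d20:-→d21:-→d22:-→d23:-→d24:-→d25:-→d26:-→d27:-→d28:H1  best=H1
  ? 87.64.0.2  path d0:H2→d1:-→d2:-→d3:-→d4:-→d5:-→d6:-→d7:-→d8:H0→d9:-→d10:-→d11:-→d12:H1→d13:-  best=H1
  add 242.49.0.0/16 -> H1 at depth 16
  ? 39.208.39.231  path d0:H2→d1:-→d2:-→d3:-→d4:-→d5:-→d6:-→d7:-→d8:-→d9:-→d10:-→d11:-→d12:-→d13:-→d14:-→d15:-→d16:-→d17:-→d18:-→d19:-→d20:-→d21:-→d22:-→d23:-→d24:-→d25:-→d26:-→d27:-→d28:H1  best=H1

== LOOKUPS ==
["H2","H0","H0","H0","H0","H2","H0","H0","H1","H1","H1"]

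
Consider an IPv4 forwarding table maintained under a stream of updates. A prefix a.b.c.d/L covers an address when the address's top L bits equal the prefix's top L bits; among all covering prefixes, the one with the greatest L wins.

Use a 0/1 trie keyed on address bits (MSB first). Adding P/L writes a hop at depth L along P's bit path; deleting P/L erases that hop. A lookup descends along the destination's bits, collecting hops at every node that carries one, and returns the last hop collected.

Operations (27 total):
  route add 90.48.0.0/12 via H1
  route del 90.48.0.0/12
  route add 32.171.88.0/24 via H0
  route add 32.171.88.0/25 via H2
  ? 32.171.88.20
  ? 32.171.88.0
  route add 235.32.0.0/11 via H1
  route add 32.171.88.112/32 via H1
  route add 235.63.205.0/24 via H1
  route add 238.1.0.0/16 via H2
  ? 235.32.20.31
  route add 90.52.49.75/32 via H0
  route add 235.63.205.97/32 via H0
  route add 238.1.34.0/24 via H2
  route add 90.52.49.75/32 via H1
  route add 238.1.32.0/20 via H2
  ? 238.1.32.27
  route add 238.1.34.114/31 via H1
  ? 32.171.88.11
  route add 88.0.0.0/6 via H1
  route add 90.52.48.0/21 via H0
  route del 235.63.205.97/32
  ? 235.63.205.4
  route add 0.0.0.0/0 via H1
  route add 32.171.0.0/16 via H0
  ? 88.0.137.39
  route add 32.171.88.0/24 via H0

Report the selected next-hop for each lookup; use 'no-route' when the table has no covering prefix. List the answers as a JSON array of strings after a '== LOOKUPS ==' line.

Apply in order:
  + 90.48.0.0/12 (H1) depth=12
  del 90.48.0.0/12 (clear depth 12)
  + 32.171.88.0/24 (H0) depth=24
  + 32.171.88.0/25 (H2) depth=25
  ? 32.171.88.20  path d0:-→d1:-→d2:-→d3:-→d4:-→d5:-→d6:-→d7:-→d8:-→d9:-→d10:-→d11:-→d12:-→d13:-→d14:-→d15:-→d16:-→d17:-→d18:-→d19:-→d20:-→d21:-→d22:-→d23:-→d24:H0→d25:H2  best=H2
  ? 32.171.88.0  path d0:-→d1:-→d2:-→d3:-→d4:-→d5:-→d6:-→d7:-→d8:-→d9:-→d10:-→d11:-→d12:-→d13:-→d14:-→d15:-→d16:-→d17:-→d18:-→d19:-→d20:-→d21:-→d22:-→d23:-→d24:H0→d25:H2  best=H2
  + 235.32.0.0/11 (H1) depth=11
  + 32.171.88.112/32 (H1) depth=32
  + 235.63.205.0/24 (H1) depth=24
  + 238.1.0.0/16 (H2) depth=16
  ? 235.32.20.31  path d0:-→d1:-→d2:-→d3:-→d4:-→d5:-→d6:-→d7:-→d8:-→d9:-→d10:-→d11:H1  best=H1
  + 90.52.49.75/32 (H0) depth=32
  + 235.63.205.97/32 (H0) depth=32
  + 238.1.34.0/24 (H2) depth=24
  + 90.52.49.75/32 (H1) depth=32
  + 238.1.32.0/20 (H2) depth=20
  ? 238.1.32.27  path d0:-→d1:-→d2:-→d3:-→d4:-→d5:-→d6:-→d7:-→d8:-→d9:-→d10:-→d11:-→d12:-→d13:-→d14:-→d15:-→d16:H2→d17:-→d18:-→d19:-→d20:H2→d21:-→d22:-  best=H2
  + 238.1.34.114/31 (H1) depth=31
  ? 32.171.88.11  path d0:-→d1:-→d2:-→d3:-→d4:-→d5:-→d6:-→d7:-→d8:-→d9:-→d10:-→d11:-→d12:-→d13:-→d14:-→d15:-→d16:-→d17:-→d18:-→d19:-→d20:-→d21:-→d22:-→d23:-→d24:H0→d25:H2  best=H2
  + 88.0.0.0/6 (H1) depth=6
  + 90.52.48.0/21 (H0) depth=21
  del 235.63.205.97/32 (clear depth 32)
  ? 235.63.205.4  path d0:-→d1:-→d2:-→d3:-→d4:-→d5:-→d6:-→d7:-→d8:-→d9:-→d10:-→d11:H1→d12:-→d13:-→d14:-→d15:-→d16:-→d17:-→d18:-→d19:-→d20:-→d21:-→d22:-→d23:-→d24:H1→d25:-  best=H1
  + 0.0.0.0/0 (H1) depth=0
  + 32.171.0.0/16 (H0) depth=16
  ? 88.0.137.39  path d0:H1→d1:-→d2:-→d3:-→d4:-→d5:-→d6:H1  best=H1
  + 32.171.88.0/24 (H0) depth=24

== LOOKUPS ==
["H2","H2","H1","H2","H2","H1","H1"]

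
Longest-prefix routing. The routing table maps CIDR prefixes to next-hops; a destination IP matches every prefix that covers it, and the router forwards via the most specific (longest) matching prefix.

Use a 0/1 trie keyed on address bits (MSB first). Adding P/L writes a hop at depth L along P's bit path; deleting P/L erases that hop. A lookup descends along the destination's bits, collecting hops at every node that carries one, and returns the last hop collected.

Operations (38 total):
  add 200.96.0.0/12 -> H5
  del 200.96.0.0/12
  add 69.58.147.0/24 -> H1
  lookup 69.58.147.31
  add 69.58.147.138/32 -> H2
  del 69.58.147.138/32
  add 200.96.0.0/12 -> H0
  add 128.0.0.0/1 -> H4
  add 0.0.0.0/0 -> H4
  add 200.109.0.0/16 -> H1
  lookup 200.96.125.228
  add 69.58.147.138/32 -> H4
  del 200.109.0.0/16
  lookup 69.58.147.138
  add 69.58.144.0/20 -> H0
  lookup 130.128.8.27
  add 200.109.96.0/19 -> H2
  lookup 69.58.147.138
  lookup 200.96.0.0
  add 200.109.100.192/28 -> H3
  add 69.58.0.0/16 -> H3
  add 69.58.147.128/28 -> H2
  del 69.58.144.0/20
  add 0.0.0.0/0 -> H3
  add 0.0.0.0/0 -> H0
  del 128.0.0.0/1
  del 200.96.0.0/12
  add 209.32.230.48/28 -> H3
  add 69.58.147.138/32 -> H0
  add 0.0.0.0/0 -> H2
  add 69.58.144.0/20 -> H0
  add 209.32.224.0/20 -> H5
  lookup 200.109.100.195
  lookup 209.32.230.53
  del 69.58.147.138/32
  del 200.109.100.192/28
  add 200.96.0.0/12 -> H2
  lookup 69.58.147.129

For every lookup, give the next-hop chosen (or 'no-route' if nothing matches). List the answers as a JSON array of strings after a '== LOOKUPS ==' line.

Apply in order:
  + 200.96.0.0/12 (H5) depth=12
  - 200.96.0.0/12 clear@12
  + 69.58.147.0/24 (H1) depth=24
  ? 69.58.147.31  path d0:-→d1:-→d2:-→d3:-→d4:-→d5:-→d6:-→d7:-→d8:-→d9:-→d10:-→d11:-→d12:-→d13:-→d14:-→d15:-→d16:-→d17:-→d18:-→d19:-→d20:-→d21:-→d22:-→d23:-→d24:H1  best=H1
  + 69.58.147.138/32 (H2) depth=32
  - 69.58.147.138/32 clear@32
  + 200.96.0.0/12 (H0) depth=12
  + 128.0.0.0/1 (H4) depth=1
  + 0.0.0.0/0 (H4) depth=0
  + 200.109.0.0/16 (H1) depth=16
  ? 200.96.125.228  path d0:H4→d1:H4→d2:-→d3:-→d4:-→d5:-→d6:-→d7:-→d8:-→d9:-→d10:-→d11:-→d12:H0  best=H0
  + 69.58.147.138/32 (H4) depth=32
  - 200.109.0.0/16 clear@16
  ? 69.58.147.138  path d0:H4→d1:-→d2:-→d3:-→d4:-→d5:-→d6:-→d7:-→d8:-→d9:-→d10:-→d11:-→d12:-→d13:-→d14:-→d15:-→d16:-→d17:-→d18:-→d19:-→d20:-→d21:-→d22:-→d23:-→d24:H1→d25:-→d26:-→d27:-→d28:-→d29:-→d30:-→d31:-→d32:H4  best=H4
  + 69.58.144.0/20 (H0) depth=20
  ? 130.128.8.27  path d0:H4→d1:H4  best=H4
  + 200.109.96.0/19 (H2) depth=19
  ? 69.58.147.138  path d0:H4→d1:-→d2:-→d3:-→d4:-→d5:-→d6:-→d7:-→d8:-→d9:-→d10:-→d11:-→d12:-→d13:-→d14:-→d15:-→d16:-→d17:-→d18:-→d19:-→d20:H0→d21:-→d22:-→d23:-→d24:H1→d25:-→d26:-→d27:-→d28:-→d29:-→d30:-→d31:-→d32:H4  best=H4
  ? 200.96.0.0  path d0:H4→d1:H4→d2:-→d3:-→d4:-→d5:-→d6:-→d7:-→d8:-→d9:-→d10:-→d11:-→d12:H0  best=H0
  + 200.109.100.192/28 (H3) depth=28
  + 69.58.0.0/16 (H3) depth=16
  + 69.58.147.128/28 (H2) depth=28
  - 69.58.144.0/20 clear@20
  + 0.0.0.0/0 (H3) depth=0
  + 0.0.0.0/0 (H0) depth=0
  - 128.0.0.0/1 clear@1
  - 200.96.0.0/12 clear@12
  + 209.32.230.48/28 (H3) depth=28
  + 69.58.147.138/32 (H0) depth=32
  + 0.0.0.0/0 (H2) depth=0
  + 69.58.144.0/20 (H0) depth=20
  + 209.32.224.0/20 (H5) depth=20
  ? 200.109.100.195  path d0:H2→d1:-→d2:-→d3:-→d4:-→d5:-→d6:-→d7:-→d8:-→d9:-→d10:-→d11:-→d12:-→d13:-→d14:-→d15:-→d16:-→d17:-→d18:-→d19:H2→d20:-→d21:-→d22:-→d23:-→d24:-→d25:-→d26:-→d27:-→d28:H3  best=H3
  ? 209.32.230.53  path d0:H2→d1:-→d2:-→d3:-→d4:-→d5:-→d6:-→d7:-→d8:-→d9:-→d10:-→d11:-→d12:-→d13:-→d14:-→d15:-→d16:-→d17:-→d18:-→d19:-→d20:H5→d21:-→d22:-→d23:-→d24:-→d25:-→d26:-→d27:-→d28:H3  best=H3
  - 69.58.147.138/32 clear@32
  - 200.109.100.192/28 clear@28
  + 200.96.0.0/12 (H2) depth=12
  ? 69.58.147.129  path d0:H2→d1:-→d2:-→d3:-→d4:-→d5:-→d6:-→d7:-→d8:-→d9:-→d10:-→d11:-→d12:-→d13:-→d14:-→d15:-→d16:H3→d17:-→d18:-→d19:-→d20:H0→d21:-→d22:-→d23:-→d24:H1→d25:-→d26:-→d27:-→d28:H2  best=H2

== LOOKUPS ==
["H1","H0","H4","H4","H4","H0","H3","H3","H2"]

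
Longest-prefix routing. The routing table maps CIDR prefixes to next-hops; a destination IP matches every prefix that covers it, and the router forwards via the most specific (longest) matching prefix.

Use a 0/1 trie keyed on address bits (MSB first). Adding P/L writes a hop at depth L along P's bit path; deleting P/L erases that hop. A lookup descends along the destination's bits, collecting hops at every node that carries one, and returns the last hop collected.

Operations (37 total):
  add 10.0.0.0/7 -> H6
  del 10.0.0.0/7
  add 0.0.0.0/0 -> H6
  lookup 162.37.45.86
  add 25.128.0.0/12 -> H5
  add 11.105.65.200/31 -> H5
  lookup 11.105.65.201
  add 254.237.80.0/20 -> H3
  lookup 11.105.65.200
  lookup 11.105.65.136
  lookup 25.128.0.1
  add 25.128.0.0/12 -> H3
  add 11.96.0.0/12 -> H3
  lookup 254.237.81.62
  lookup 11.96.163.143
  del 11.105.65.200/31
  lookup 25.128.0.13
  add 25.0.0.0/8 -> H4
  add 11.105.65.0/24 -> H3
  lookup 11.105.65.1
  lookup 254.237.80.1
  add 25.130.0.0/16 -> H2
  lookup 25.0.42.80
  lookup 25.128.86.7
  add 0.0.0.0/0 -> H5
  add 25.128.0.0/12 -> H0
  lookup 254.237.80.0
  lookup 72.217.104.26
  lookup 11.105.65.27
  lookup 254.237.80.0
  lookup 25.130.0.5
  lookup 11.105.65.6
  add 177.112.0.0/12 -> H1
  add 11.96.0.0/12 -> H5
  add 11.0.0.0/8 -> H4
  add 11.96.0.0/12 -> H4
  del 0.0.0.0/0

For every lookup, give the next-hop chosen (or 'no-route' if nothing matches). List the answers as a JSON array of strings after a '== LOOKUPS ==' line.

Process each operation:
  add 10.0.0.0/7 -> H6 at depth 7
  del 10.0.0.0/7 (clear depth 7)
  add 0.0.0.0/0 -> H6 at depth 0
  Q 162.37.45.86: descend ε ; hops seen [H6] ; pick H6
  add 25.128.0.0/12 -> H5 at depth 12
  add 11.105.65.200/31 -> H5 at depth 31
  Q 11.105.65.201: descend 0000101101101001010000011100100 ; hops seen [H6,H5] ; pick H5
  add 254.237.80.0/20 -> H3 at depth 20
  Q 11.105.65.200: descend 0000101101101001010000011100100 ; hops seen [H6,H5] ; pick H5
  Q 11.105.65.136: descend 0000101101101001010000011 ; hops seen [H6] ; pick H6
  Q 25.128.0.1: descend 000110011000 ; hops seen [H6,H5] ; pick H5
  add 25.128.0.0/12 -> H3 at depth 12
  add 11.96.0.0/12 -> H3 at depth 12
  Q 254.237.81.62: descend 11111110111011010101 ; hops seen [H6,H3] ; pick H3
  Q 11.96.163.143: descend 000010110110 ; hops seen [H6,H3] ; pick H3
  del 11.105.65.200/31 (clear depth 31)
  Q 25.128.0.13: descend 000110011000 ; hops seen [H6,H3] ; pick H3
  add 25.0.0.0/8 -> H4 at depth 8
  add 11.105.65.0/24 -> H3 at depth 24
  Q 11.105.65.1: descend 000010110110100101000001 ; hops seen [H6,H3,H3] ; pick H3
  Q 254.237.80.1: descend 11111110111011010101 ; hops seen [H6,H3] ; pick H3
  add 25.130.0.0/16 -> H2 at depth 16
  Q 25.0.42.80: descend 00011001 ; hops seen [H6,H4] ; pick H4
  Q 25.128.86.7: descend 00011001100000 ; hops seen [H6,H4,H3] ; pick H3
  add 0.0.0.0/0 -> H5 at depth 0
  add 25.128.0.0/12 -> H0 at depth 12
  Q 254.237.80.0: descend 11111110111011010101 ; hops seen [H5,H3] ; pick H3
  Q 72.217.104.26: descend 0 ; hops seen [H5] ; pick H5
  Q 11.105.65.27: descend 000010110110100101000001 ; hops seen [H5,H3,H3] ; pick H3
  Q 254.237.80.0: descend 11111110111011010101 ; hops seen [H5,H3] ; pick H3
  Q 25.130.0.5: descend 0001100110000010 ; hops seen [H5,H4,H0,H2] ; pick H2
  Q 11.105.65.6: descend 000010110110100101000001 ; hops seen [H5,H3,H3] ; pick H3
  add 177.112.0.0/12 -> H1 at depth 12
  add 11.96.0.0/12 -> H5 at depth 12
  add 11.0.0.0/8 -> H4 at depth 8
  add 11.96.0.0/12 -> H4 at depth 12
  del 0.0.0.0/0 (clear depth 0)

== LOOKUPS ==
["H6","H5","H5","H6","H5","H3","H3","H3","H3","H3","H4","H3","H3","H5","H3","H3","H2","H3"]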